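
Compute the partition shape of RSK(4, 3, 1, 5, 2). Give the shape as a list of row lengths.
Row-insert each entry into an empty tableau.

After inserting 4: P = [[4]].
After inserting 3: P = [[3], [4]].
After inserting 1: P = [[1], [3], [4]].
After inserting 5: P = [[1, 5], [3], [4]].
After inserting 2: P = [[1, 2], [3, 5], [4]].

The final insertion tableau P = [[1, 2], [3, 5], [4]] has shape [2, 2, 1].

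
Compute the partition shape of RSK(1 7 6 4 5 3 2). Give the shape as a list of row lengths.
[3, 1, 1, 1, 1]

RSK row insertion gives P = [[1, 2, 5], [3], [4], [6], [7]], which has shape [3, 1, 1, 1, 1].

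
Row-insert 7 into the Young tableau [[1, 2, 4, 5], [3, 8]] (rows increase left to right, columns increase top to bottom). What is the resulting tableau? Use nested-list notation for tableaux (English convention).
[[1, 2, 4, 5, 7], [3, 8]]

7 is larger than every entry of row 1, so it is appended to row 1. The new tableau is [[1, 2, 4, 5, 7], [3, 8]].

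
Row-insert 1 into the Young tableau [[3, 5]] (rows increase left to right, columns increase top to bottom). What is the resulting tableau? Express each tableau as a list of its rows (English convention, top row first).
[[1, 5], [3]]

In row 1, 1 replaces 3 (the leftmost entry greater than 1); 3 is bumped to row 2. 3 starts a new row 2. The new tableau is [[1, 5], [3]].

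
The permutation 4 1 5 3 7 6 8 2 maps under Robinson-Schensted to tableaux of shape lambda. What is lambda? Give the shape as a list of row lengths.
[4, 3, 1]

Row-insert each entry into an empty tableau.

After inserting 4: P = [[4]].
After inserting 1: P = [[1], [4]].
After inserting 5: P = [[1, 5], [4]].
After inserting 3: P = [[1, 3], [4, 5]].
After inserting 7: P = [[1, 3, 7], [4, 5]].
After inserting 6: P = [[1, 3, 6], [4, 5, 7]].
After inserting 8: P = [[1, 3, 6, 8], [4, 5, 7]].
After inserting 2: P = [[1, 2, 6, 8], [3, 5, 7], [4]].

The final insertion tableau P = [[1, 2, 6, 8], [3, 5, 7], [4]] has shape [4, 3, 1].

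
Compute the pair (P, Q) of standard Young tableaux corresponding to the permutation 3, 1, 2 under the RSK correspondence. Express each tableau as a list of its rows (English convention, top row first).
P = [[1, 2], [3]], Q = [[1, 3], [2]]

Insert each entry of the permutation into P by Schensted row insertion, recording in Q the position of each new cell.

After inserting 3: P = [[3]].
After inserting 1: P = [[1], [3]].
After inserting 2: P = [[1, 2], [3]].

So P = [[1, 2], [3]], Q = [[1, 3], [2]].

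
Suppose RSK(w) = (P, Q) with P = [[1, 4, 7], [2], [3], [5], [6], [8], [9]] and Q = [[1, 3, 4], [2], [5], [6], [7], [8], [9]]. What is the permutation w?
9 3 6 8 7 5 4 2 1

Reverse the RSK construction: for i from n down to 1, find the cell of Q containing i, remove the entry at that cell from P, and reverse-bump it up through P; the value ejected from row 1 is w(i).

Step i=9: Q has 9 at row 7, column 1; remove 9 from row 7 of P and reverse-bump: 9 enters row 6 and ejects 8; 8 enters row 5 and ejects 6; 6 enters row 4 and ejects 5; 5 enters row 3 and ejects 3; 3 enters row 2 and ejects 2; 2 enters row 1 and ejects 1. So w(9) = 1. P is now [[2, 4, 7], [3], [5], [6], [8], [9]].
Step i=8: Q has 8 at row 6, column 1; remove 9 from row 6 of P and reverse-bump: 9 enters row 5 and ejects 8; 8 enters row 4 and ejects 6; 6 enters row 3 and ejects 5; 5 enters row 2 and ejects 3; 3 enters row 1 and ejects 2. So w(8) = 2. P is now [[3, 4, 7], [5], [6], [8], [9]].
Step i=7: Q has 7 at row 5, column 1; remove 9 from row 5 of P and reverse-bump: 9 enters row 4 and ejects 8; 8 enters row 3 and ejects 6; 6 enters row 2 and ejects 5; 5 enters row 1 and ejects 4. So w(7) = 4. P is now [[3, 5, 7], [6], [8], [9]].
Step i=6: Q has 6 at row 4, column 1; remove 9 from row 4 of P and reverse-bump: 9 enters row 3 and ejects 8; 8 enters row 2 and ejects 6; 6 enters row 1 and ejects 5. So w(6) = 5. P is now [[3, 6, 7], [8], [9]].
Step i=5: Q has 5 at row 3, column 1; remove 9 from row 3 of P and reverse-bump: 9 enters row 2 and ejects 8; 8 enters row 1 and ejects 7. So w(5) = 7. P is now [[3, 6, 8], [9]].
Step i=4: Q has 4 at row 1, column 3; remove that cell from P, ejecting 8. So w(4) = 8. P is now [[3, 6], [9]].
Step i=3: Q has 3 at row 1, column 2; remove that cell from P, ejecting 6. So w(3) = 6. P is now [[3], [9]].
Step i=2: Q has 2 at row 2, column 1; remove 9 from row 2 of P and reverse-bump: 9 enters row 1 and ejects 3. So w(2) = 3. P is now [[9]].
Step i=1: Q has 1 at row 1, column 1; remove that cell from P, ejecting 9. So w(1) = 9. P is now [].

So w = 9 3 6 8 7 5 4 2 1.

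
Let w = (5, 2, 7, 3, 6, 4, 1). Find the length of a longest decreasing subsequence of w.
4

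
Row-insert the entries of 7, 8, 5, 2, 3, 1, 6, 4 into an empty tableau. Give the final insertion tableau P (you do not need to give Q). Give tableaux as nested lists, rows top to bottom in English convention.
P = [[1, 3, 4], [2, 6], [5, 8], [7]]

Insert 7: appended to row 1. P = [[7]].
Insert 8: appended to row 1. P = [[7, 8]].
Insert 5: 5 bumps 7 from row 1; 7 starts row 2. P = [[5, 8], [7]].
Insert 2: 2 bumps 5 from row 1; 5 bumps 7 from row 2; 7 starts row 3. P = [[2, 8], [5], [7]].
Insert 3: 3 bumps 8 from row 1; 8 appends to row 2. P = [[2, 3], [5, 8], [7]].
Insert 1: 1 bumps 2 from row 1; 2 bumps 5 from row 2; 5 bumps 7 from row 3; 7 starts row 4. P = [[1, 3], [2, 8], [5], [7]].
Insert 6: appended to row 1. P = [[1, 3, 6], [2, 8], [5], [7]].
Insert 4: 4 bumps 6 from row 1; 6 bumps 8 from row 2; 8 appends to row 3. P = [[1, 3, 4], [2, 6], [5, 8], [7]].

So P = [[1, 3, 4], [2, 6], [5, 8], [7]].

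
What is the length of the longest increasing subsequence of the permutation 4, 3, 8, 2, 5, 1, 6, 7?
4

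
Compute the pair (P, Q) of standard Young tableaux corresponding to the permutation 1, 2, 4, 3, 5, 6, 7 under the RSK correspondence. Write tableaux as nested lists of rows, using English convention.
P = [[1, 2, 3, 5, 6, 7], [4]], Q = [[1, 2, 3, 5, 6, 7], [4]]

Insert each entry of the permutation into P by Schensted row insertion, recording in Q the position of each new cell.

Insert 1: appended to row 1. P = [[1]].
Insert 2: appended to row 1. P = [[1, 2]].
Insert 4: appended to row 1. P = [[1, 2, 4]].
Insert 3: 3 bumps 4 from row 1; 4 starts row 2. P = [[1, 2, 3], [4]].
Insert 5: appended to row 1. P = [[1, 2, 3, 5], [4]].
Insert 6: appended to row 1. P = [[1, 2, 3, 5, 6], [4]].
Insert 7: appended to row 1. P = [[1, 2, 3, 5, 6, 7], [4]].

So P = [[1, 2, 3, 5, 6, 7], [4]], Q = [[1, 2, 3, 5, 6, 7], [4]].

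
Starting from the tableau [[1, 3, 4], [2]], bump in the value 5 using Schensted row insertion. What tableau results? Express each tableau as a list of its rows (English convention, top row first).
5 is larger than every entry of row 1, so it is appended to row 1. The new tableau is [[1, 3, 4, 5], [2]].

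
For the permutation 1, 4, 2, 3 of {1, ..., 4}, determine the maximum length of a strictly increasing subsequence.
3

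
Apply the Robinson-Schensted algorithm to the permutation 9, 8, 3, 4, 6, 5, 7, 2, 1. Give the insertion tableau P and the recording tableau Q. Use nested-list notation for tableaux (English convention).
Insert each entry of the permutation into P by Schensted row insertion, recording in Q the position of each new cell.

Insert 9: appended to row 1. P = [[9]], Q = [[1]].
Insert 8: 8 bumps 9 from row 1; 9 starts row 2. P = [[8], [9]], Q = [[1], [2]].
Insert 3: 3 bumps 8 from row 1; 8 bumps 9 from row 2; 9 starts row 3. P = [[3], [8], [9]], Q = [[1], [2], [3]].
Insert 4: appended to row 1. P = [[3, 4], [8], [9]], Q = [[1, 4], [2], [3]].
Insert 6: appended to row 1. P = [[3, 4, 6], [8], [9]], Q = [[1, 4, 5], [2], [3]].
Insert 5: 5 bumps 6 from row 1; 6 bumps 8 from row 2; 8 bumps 9 from row 3; 9 starts row 4. P = [[3, 4, 5], [6], [8], [9]], Q = [[1, 4, 5], [2], [3], [6]].
Insert 7: appended to row 1. P = [[3, 4, 5, 7], [6], [8], [9]], Q = [[1, 4, 5, 7], [2], [3], [6]].
Insert 2: 2 bumps 3 from row 1; 3 bumps 6 from row 2; 6 bumps 8 from row 3; 8 bumps 9 from row 4; 9 starts row 5. P = [[2, 4, 5, 7], [3], [6], [8], [9]], Q = [[1, 4, 5, 7], [2], [3], [6], [8]].
Insert 1: 1 bumps 2 from row 1; 2 bumps 3 from row 2; 3 bumps 6 from row 3; 6 bumps 8 from row 4; 8 bumps 9 from row 5; 9 starts row 6. P = [[1, 4, 5, 7], [2], [3], [6], [8], [9]], Q = [[1, 4, 5, 7], [2], [3], [6], [8], [9]].

So P = [[1, 4, 5, 7], [2], [3], [6], [8], [9]], Q = [[1, 4, 5, 7], [2], [3], [6], [8], [9]].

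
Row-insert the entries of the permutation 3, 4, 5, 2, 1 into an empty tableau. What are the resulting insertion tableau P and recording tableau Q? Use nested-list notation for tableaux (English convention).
Insert each entry of the permutation into P by Schensted row insertion, recording in Q the position of each new cell.

After inserting 3: P = [[3]].
After inserting 4: P = [[3, 4]].
After inserting 5: P = [[3, 4, 5]].
After inserting 2: P = [[2, 4, 5], [3]].
After inserting 1: P = [[1, 4, 5], [2], [3]].

So P = [[1, 4, 5], [2], [3]], Q = [[1, 2, 3], [4], [5]].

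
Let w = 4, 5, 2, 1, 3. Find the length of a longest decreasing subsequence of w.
3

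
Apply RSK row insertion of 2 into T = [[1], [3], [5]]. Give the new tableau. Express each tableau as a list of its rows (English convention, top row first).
2 is larger than every entry of row 1, so it is appended to row 1. The new tableau is [[1, 2], [3], [5]].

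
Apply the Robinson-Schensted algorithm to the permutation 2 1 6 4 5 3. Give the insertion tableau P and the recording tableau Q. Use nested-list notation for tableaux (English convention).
Insert each entry of the permutation into P by Schensted row insertion, recording in Q the position of each new cell.

Insert 2: appended to row 1. P = [[2]].
Insert 1: 1 bumps 2 from row 1; 2 starts row 2. P = [[1], [2]].
Insert 6: appended to row 1. P = [[1, 6], [2]].
Insert 4: 4 bumps 6 from row 1; 6 appends to row 2. P = [[1, 4], [2, 6]].
Insert 5: appended to row 1. P = [[1, 4, 5], [2, 6]].
Insert 3: 3 bumps 4 from row 1; 4 bumps 6 from row 2; 6 starts row 3. P = [[1, 3, 5], [2, 4], [6]].

So P = [[1, 3, 5], [2, 4], [6]], Q = [[1, 3, 5], [2, 4], [6]].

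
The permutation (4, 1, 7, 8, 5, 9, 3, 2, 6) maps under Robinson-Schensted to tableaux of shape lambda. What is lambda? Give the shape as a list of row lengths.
[4, 3, 1, 1]

RSK row insertion gives P = [[1, 2, 6, 9], [3, 5, 8], [4], [7]], which has shape [4, 3, 1, 1].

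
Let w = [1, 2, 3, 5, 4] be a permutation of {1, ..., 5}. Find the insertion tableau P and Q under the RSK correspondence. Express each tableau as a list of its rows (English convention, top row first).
P = [[1, 2, 3, 4], [5]], Q = [[1, 2, 3, 4], [5]]

Insert each entry of the permutation into P by Schensted row insertion, recording in Q the position of each new cell.

Insert 1: appended to row 1. P = [[1]].
Insert 2: appended to row 1. P = [[1, 2]].
Insert 3: appended to row 1. P = [[1, 2, 3]].
Insert 5: appended to row 1. P = [[1, 2, 3, 5]].
Insert 4: 4 bumps 5 from row 1; 5 starts row 2. P = [[1, 2, 3, 4], [5]].

So P = [[1, 2, 3, 4], [5]], Q = [[1, 2, 3, 4], [5]].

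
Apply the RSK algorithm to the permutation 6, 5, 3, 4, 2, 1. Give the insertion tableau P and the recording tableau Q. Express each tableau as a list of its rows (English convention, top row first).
P = [[1, 4], [2], [3], [5], [6]], Q = [[1, 4], [2], [3], [5], [6]]

Insert each entry of the permutation into P by Schensted row insertion, recording in Q the position of each new cell.

Insert 6: appended to row 1. P = [[6]].
Insert 5: 5 bumps 6 from row 1; 6 starts row 2. P = [[5], [6]].
Insert 3: 3 bumps 5 from row 1; 5 bumps 6 from row 2; 6 starts row 3. P = [[3], [5], [6]].
Insert 4: appended to row 1. P = [[3, 4], [5], [6]].
Insert 2: 2 bumps 3 from row 1; 3 bumps 5 from row 2; 5 bumps 6 from row 3; 6 starts row 4. P = [[2, 4], [3], [5], [6]].
Insert 1: 1 bumps 2 from row 1; 2 bumps 3 from row 2; 3 bumps 5 from row 3; 5 bumps 6 from row 4; 6 starts row 5. P = [[1, 4], [2], [3], [5], [6]].

So P = [[1, 4], [2], [3], [5], [6]], Q = [[1, 4], [2], [3], [5], [6]].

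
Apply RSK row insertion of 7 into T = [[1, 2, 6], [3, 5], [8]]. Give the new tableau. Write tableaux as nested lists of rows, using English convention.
[[1, 2, 6, 7], [3, 5], [8]]

7 is larger than every entry of row 1, so it is appended to row 1. The new tableau is [[1, 2, 6, 7], [3, 5], [8]].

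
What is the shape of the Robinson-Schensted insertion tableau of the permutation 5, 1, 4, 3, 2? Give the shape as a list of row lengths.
[2, 1, 1, 1]

Row-insert each entry into an empty tableau.

After inserting 5: P = [[5]].
After inserting 1: P = [[1], [5]].
After inserting 4: P = [[1, 4], [5]].
After inserting 3: P = [[1, 3], [4], [5]].
After inserting 2: P = [[1, 2], [3], [4], [5]].

The final insertion tableau P = [[1, 2], [3], [4], [5]] has shape [2, 1, 1, 1].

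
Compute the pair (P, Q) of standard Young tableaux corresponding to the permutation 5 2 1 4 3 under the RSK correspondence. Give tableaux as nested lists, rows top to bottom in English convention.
P = [[1, 3], [2, 4], [5]], Q = [[1, 4], [2, 5], [3]]

Insert each entry of the permutation into P by Schensted row insertion, recording in Q the position of each new cell.

After inserting 5: P = [[5]].
After inserting 2: P = [[2], [5]].
After inserting 1: P = [[1], [2], [5]].
After inserting 4: P = [[1, 4], [2], [5]].
After inserting 3: P = [[1, 3], [2, 4], [5]].

So P = [[1, 3], [2, 4], [5]], Q = [[1, 4], [2, 5], [3]].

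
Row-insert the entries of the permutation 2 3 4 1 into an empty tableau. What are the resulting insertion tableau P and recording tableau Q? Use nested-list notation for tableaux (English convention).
P = [[1, 3, 4], [2]], Q = [[1, 2, 3], [4]]

Insert each entry of the permutation into P by Schensted row insertion, recording in Q the position of each new cell.

Insert 2: appended to row 1. P = [[2]].
Insert 3: appended to row 1. P = [[2, 3]].
Insert 4: appended to row 1. P = [[2, 3, 4]].
Insert 1: 1 bumps 2 from row 1; 2 starts row 2. P = [[1, 3, 4], [2]].

So P = [[1, 3, 4], [2]], Q = [[1, 2, 3], [4]].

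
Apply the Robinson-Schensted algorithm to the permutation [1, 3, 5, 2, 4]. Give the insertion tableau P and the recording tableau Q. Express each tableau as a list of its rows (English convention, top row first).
P = [[1, 2, 4], [3, 5]], Q = [[1, 2, 3], [4, 5]]

Insert each entry of the permutation into P by Schensted row insertion, recording in Q the position of each new cell.

Insert 1: appended to row 1. P = [[1]].
Insert 3: appended to row 1. P = [[1, 3]].
Insert 5: appended to row 1. P = [[1, 3, 5]].
Insert 2: 2 bumps 3 from row 1; 3 starts row 2. P = [[1, 2, 5], [3]].
Insert 4: 4 bumps 5 from row 1; 5 appends to row 2. P = [[1, 2, 4], [3, 5]].

So P = [[1, 2, 4], [3, 5]], Q = [[1, 2, 3], [4, 5]].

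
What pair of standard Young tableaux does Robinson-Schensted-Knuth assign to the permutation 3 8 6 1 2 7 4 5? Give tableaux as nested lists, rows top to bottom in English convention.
P = [[1, 2, 4, 5], [3, 6, 7], [8]], Q = [[1, 2, 6, 8], [3, 5, 7], [4]]

Insert each entry of the permutation into P by Schensted row insertion, recording in Q the position of each new cell.

Insert 3: appended to row 1. P = [[3]], Q = [[1]].
Insert 8: appended to row 1. P = [[3, 8]], Q = [[1, 2]].
Insert 6: 6 bumps 8 from row 1; 8 starts row 2. P = [[3, 6], [8]], Q = [[1, 2], [3]].
Insert 1: 1 bumps 3 from row 1; 3 bumps 8 from row 2; 8 starts row 3. P = [[1, 6], [3], [8]], Q = [[1, 2], [3], [4]].
Insert 2: 2 bumps 6 from row 1; 6 appends to row 2. P = [[1, 2], [3, 6], [8]], Q = [[1, 2], [3, 5], [4]].
Insert 7: appended to row 1. P = [[1, 2, 7], [3, 6], [8]], Q = [[1, 2, 6], [3, 5], [4]].
Insert 4: 4 bumps 7 from row 1; 7 appends to row 2. P = [[1, 2, 4], [3, 6, 7], [8]], Q = [[1, 2, 6], [3, 5, 7], [4]].
Insert 5: appended to row 1. P = [[1, 2, 4, 5], [3, 6, 7], [8]], Q = [[1, 2, 6, 8], [3, 5, 7], [4]].

So P = [[1, 2, 4, 5], [3, 6, 7], [8]], Q = [[1, 2, 6, 8], [3, 5, 7], [4]].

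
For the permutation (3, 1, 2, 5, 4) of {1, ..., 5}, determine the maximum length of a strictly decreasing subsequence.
2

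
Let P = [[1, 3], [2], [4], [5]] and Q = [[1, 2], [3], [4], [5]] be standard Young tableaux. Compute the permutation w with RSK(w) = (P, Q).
Reverse the RSK construction: for i from n down to 1, find the cell of Q containing i, remove the entry at that cell from P, and reverse-bump it up through P; the value ejected from row 1 is w(i).

Step i=5: Q has 5 at row 4, column 1; remove 5 from row 4 of P and reverse-bump: 5 enters row 3 and ejects 4; 4 enters row 2 and ejects 2; 2 enters row 1 and ejects 1. So w(5) = 1. P is now [[2, 3], [4], [5]].
Step i=4: Q has 4 at row 3, column 1; remove 5 from row 3 of P and reverse-bump: 5 enters row 2 and ejects 4; 4 enters row 1 and ejects 3. So w(4) = 3. P is now [[2, 4], [5]].
Step i=3: Q has 3 at row 2, column 1; remove 5 from row 2 of P and reverse-bump: 5 enters row 1 and ejects 4. So w(3) = 4. P is now [[2, 5]].
Step i=2: Q has 2 at row 1, column 2; remove that cell from P, ejecting 5. So w(2) = 5. P is now [[2]].
Step i=1: Q has 1 at row 1, column 1; remove that cell from P, ejecting 2. So w(1) = 2. P is now [].

So w = 2 5 4 3 1.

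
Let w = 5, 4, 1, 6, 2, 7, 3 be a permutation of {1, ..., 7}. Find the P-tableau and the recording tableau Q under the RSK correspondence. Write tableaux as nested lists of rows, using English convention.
P = [[1, 2, 3], [4, 6, 7], [5]], Q = [[1, 4, 6], [2, 5, 7], [3]]

Insert each entry of the permutation into P by Schensted row insertion, recording in Q the position of each new cell.

Insert 5: appended to row 1. P = [[5]], Q = [[1]].
Insert 4: 4 bumps 5 from row 1; 5 starts row 2. P = [[4], [5]], Q = [[1], [2]].
Insert 1: 1 bumps 4 from row 1; 4 bumps 5 from row 2; 5 starts row 3. P = [[1], [4], [5]], Q = [[1], [2], [3]].
Insert 6: appended to row 1. P = [[1, 6], [4], [5]], Q = [[1, 4], [2], [3]].
Insert 2: 2 bumps 6 from row 1; 6 appends to row 2. P = [[1, 2], [4, 6], [5]], Q = [[1, 4], [2, 5], [3]].
Insert 7: appended to row 1. P = [[1, 2, 7], [4, 6], [5]], Q = [[1, 4, 6], [2, 5], [3]].
Insert 3: 3 bumps 7 from row 1; 7 appends to row 2. P = [[1, 2, 3], [4, 6, 7], [5]], Q = [[1, 4, 6], [2, 5, 7], [3]].

So P = [[1, 2, 3], [4, 6, 7], [5]], Q = [[1, 4, 6], [2, 5, 7], [3]].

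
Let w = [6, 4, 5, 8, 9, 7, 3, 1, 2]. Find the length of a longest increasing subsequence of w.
4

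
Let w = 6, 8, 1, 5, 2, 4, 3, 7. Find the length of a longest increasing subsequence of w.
4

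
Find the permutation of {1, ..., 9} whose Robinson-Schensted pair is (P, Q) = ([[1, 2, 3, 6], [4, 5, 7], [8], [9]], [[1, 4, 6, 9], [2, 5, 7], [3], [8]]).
Reverse the RSK construction: for i from n down to 1, find the cell of Q containing i, remove the entry at that cell from P, and reverse-bump it up through P; the value ejected from row 1 is w(i).

Step i=9: Q has 9 at row 1, column 4; remove that cell from P, ejecting 6. So w(9) = 6. P is now [[1, 2, 3], [4, 5, 7], [8], [9]].
Step i=8: Q has 8 at row 4, column 1; remove 9 from row 4 of P and reverse-bump: 9 enters row 3 and ejects 8; 8 enters row 2 and ejects 7; 7 enters row 1 and ejects 3. So w(8) = 3. P is now [[1, 2, 7], [4, 5, 8], [9]].
Step i=7: Q has 7 at row 2, column 3; remove 8 from row 2 of P and reverse-bump: 8 enters row 1 and ejects 7. So w(7) = 7. P is now [[1, 2, 8], [4, 5], [9]].
Step i=6: Q has 6 at row 1, column 3; remove that cell from P, ejecting 8. So w(6) = 8. P is now [[1, 2], [4, 5], [9]].
Step i=5: Q has 5 at row 2, column 2; remove 5 from row 2 of P and reverse-bump: 5 enters row 1 and ejects 2. So w(5) = 2. P is now [[1, 5], [4], [9]].
Step i=4: Q has 4 at row 1, column 2; remove that cell from P, ejecting 5. So w(4) = 5. P is now [[1], [4], [9]].
Step i=3: Q has 3 at row 3, column 1; remove 9 from row 3 of P and reverse-bump: 9 enters row 2 and ejects 4; 4 enters row 1 and ejects 1. So w(3) = 1. P is now [[4], [9]].
Step i=2: Q has 2 at row 2, column 1; remove 9 from row 2 of P and reverse-bump: 9 enters row 1 and ejects 4. So w(2) = 4. P is now [[9]].
Step i=1: Q has 1 at row 1, column 1; remove that cell from P, ejecting 9. So w(1) = 9. P is now [].

So w = 9 4 1 5 2 8 7 3 6.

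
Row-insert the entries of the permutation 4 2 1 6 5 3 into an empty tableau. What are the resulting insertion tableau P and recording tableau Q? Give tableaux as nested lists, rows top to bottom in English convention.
Insert each entry of the permutation into P by Schensted row insertion, recording in Q the position of each new cell.

After inserting 4: P = [[4]].
After inserting 2: P = [[2], [4]].
After inserting 1: P = [[1], [2], [4]].
After inserting 6: P = [[1, 6], [2], [4]].
After inserting 5: P = [[1, 5], [2, 6], [4]].
After inserting 3: P = [[1, 3], [2, 5], [4, 6]].

So P = [[1, 3], [2, 5], [4, 6]], Q = [[1, 4], [2, 5], [3, 6]].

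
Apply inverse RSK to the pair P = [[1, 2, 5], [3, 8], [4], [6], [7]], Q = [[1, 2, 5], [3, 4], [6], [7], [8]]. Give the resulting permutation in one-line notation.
Reverse the RSK construction: for i from n down to 1, find the cell of Q containing i, remove the entry at that cell from P, and reverse-bump it up through P; the value ejected from row 1 is w(i).

Step i=8: Q has 8 at row 5, column 1; remove 7 from row 5 of P and reverse-bump: 7 enters row 4 and ejects 6; 6 enters row 3 and ejects 4; 4 enters row 2 and ejects 3; 3 enters row 1 and ejects 2. So w(8) = 2. P is now [[1, 3, 5], [4, 8], [6], [7]].
Step i=7: Q has 7 at row 4, column 1; remove 7 from row 4 of P and reverse-bump: 7 enters row 3 and ejects 6; 6 enters row 2 and ejects 4; 4 enters row 1 and ejects 3. So w(7) = 3. P is now [[1, 4, 5], [6, 8], [7]].
Step i=6: Q has 6 at row 3, column 1; remove 7 from row 3 of P and reverse-bump: 7 enters row 2 and ejects 6; 6 enters row 1 and ejects 5. So w(6) = 5. P is now [[1, 4, 6], [7, 8]].
Step i=5: Q has 5 at row 1, column 3; remove that cell from P, ejecting 6. So w(5) = 6. P is now [[1, 4], [7, 8]].
Step i=4: Q has 4 at row 2, column 2; remove 8 from row 2 of P and reverse-bump: 8 enters row 1 and ejects 4. So w(4) = 4. P is now [[1, 8], [7]].
Step i=3: Q has 3 at row 2, column 1; remove 7 from row 2 of P and reverse-bump: 7 enters row 1 and ejects 1. So w(3) = 1. P is now [[7, 8]].
Step i=2: Q has 2 at row 1, column 2; remove that cell from P, ejecting 8. So w(2) = 8. P is now [[7]].
Step i=1: Q has 1 at row 1, column 1; remove that cell from P, ejecting 7. So w(1) = 7. P is now [].

So w = 7 8 1 4 6 5 3 2.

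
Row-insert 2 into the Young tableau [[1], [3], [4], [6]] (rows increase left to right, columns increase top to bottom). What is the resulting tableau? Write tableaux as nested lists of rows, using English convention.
2 is larger than every entry of row 1, so it is appended to row 1. The new tableau is [[1, 2], [3], [4], [6]].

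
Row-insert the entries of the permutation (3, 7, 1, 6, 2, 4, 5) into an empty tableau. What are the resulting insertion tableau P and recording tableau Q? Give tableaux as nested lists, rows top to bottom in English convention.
P = [[1, 2, 4, 5], [3, 6], [7]], Q = [[1, 2, 6, 7], [3, 4], [5]]

Insert each entry of the permutation into P by Schensted row insertion, recording in Q the position of each new cell.

Insert 3: appended to row 1. P = [[3]].
Insert 7: appended to row 1. P = [[3, 7]].
Insert 1: 1 bumps 3 from row 1; 3 starts row 2. P = [[1, 7], [3]].
Insert 6: 6 bumps 7 from row 1; 7 appends to row 2. P = [[1, 6], [3, 7]].
Insert 2: 2 bumps 6 from row 1; 6 bumps 7 from row 2; 7 starts row 3. P = [[1, 2], [3, 6], [7]].
Insert 4: appended to row 1. P = [[1, 2, 4], [3, 6], [7]].
Insert 5: appended to row 1. P = [[1, 2, 4, 5], [3, 6], [7]].

So P = [[1, 2, 4, 5], [3, 6], [7]], Q = [[1, 2, 6, 7], [3, 4], [5]].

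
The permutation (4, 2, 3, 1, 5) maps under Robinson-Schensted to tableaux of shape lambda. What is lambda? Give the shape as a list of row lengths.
Row-insert each entry into an empty tableau.

After inserting 4: P = [[4]].
After inserting 2: P = [[2], [4]].
After inserting 3: P = [[2, 3], [4]].
After inserting 1: P = [[1, 3], [2], [4]].
After inserting 5: P = [[1, 3, 5], [2], [4]].

The final insertion tableau P = [[1, 3, 5], [2], [4]] has shape [3, 1, 1].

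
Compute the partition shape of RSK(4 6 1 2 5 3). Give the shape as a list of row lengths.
Row-insert each entry into an empty tableau.

After inserting 4: P = [[4]].
After inserting 6: P = [[4, 6]].
After inserting 1: P = [[1, 6], [4]].
After inserting 2: P = [[1, 2], [4, 6]].
After inserting 5: P = [[1, 2, 5], [4, 6]].
After inserting 3: P = [[1, 2, 3], [4, 5], [6]].

The final insertion tableau P = [[1, 2, 3], [4, 5], [6]] has shape [3, 2, 1].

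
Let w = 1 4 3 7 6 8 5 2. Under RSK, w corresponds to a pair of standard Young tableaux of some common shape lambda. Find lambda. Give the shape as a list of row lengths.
[4, 2, 1, 1]

Row-insert each entry into an empty tableau.

After inserting 1: P = [[1]].
After inserting 4: P = [[1, 4]].
After inserting 3: P = [[1, 3], [4]].
After inserting 7: P = [[1, 3, 7], [4]].
After inserting 6: P = [[1, 3, 6], [4, 7]].
After inserting 8: P = [[1, 3, 6, 8], [4, 7]].
After inserting 5: P = [[1, 3, 5, 8], [4, 6], [7]].
After inserting 2: P = [[1, 2, 5, 8], [3, 6], [4], [7]].

The final insertion tableau P = [[1, 2, 5, 8], [3, 6], [4], [7]] has shape [4, 2, 1, 1].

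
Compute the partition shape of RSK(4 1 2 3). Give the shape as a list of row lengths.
[3, 1]

Row-insert each entry into an empty tableau.

After inserting 4: P = [[4]].
After inserting 1: P = [[1], [4]].
After inserting 2: P = [[1, 2], [4]].
After inserting 3: P = [[1, 2, 3], [4]].

The final insertion tableau P = [[1, 2, 3], [4]] has shape [3, 1].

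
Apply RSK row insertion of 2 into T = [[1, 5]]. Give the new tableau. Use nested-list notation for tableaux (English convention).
[[1, 2], [5]]

In row 1, 2 replaces 5 (the leftmost entry greater than 2); 5 is bumped to row 2. 5 starts a new row 2. The new tableau is [[1, 2], [5]].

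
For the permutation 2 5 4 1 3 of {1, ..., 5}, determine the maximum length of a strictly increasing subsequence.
2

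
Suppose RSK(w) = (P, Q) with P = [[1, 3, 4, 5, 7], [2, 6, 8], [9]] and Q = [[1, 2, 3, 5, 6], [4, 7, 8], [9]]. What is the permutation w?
Reverse RSK: for i = n, n-1, ..., 1, locate i in Q, remove the corresponding corner cell from P, and reverse-bump its entry up through P; the value ejected from row 1 is w(i).

So w = 2 3 4 1 6 9 5 8 7.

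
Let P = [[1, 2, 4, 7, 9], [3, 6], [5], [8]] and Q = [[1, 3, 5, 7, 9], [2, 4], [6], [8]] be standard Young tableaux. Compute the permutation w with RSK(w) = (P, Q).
Reverse the RSK construction: for i from n down to 1, find the cell of Q containing i, remove the entry at that cell from P, and reverse-bump it up through P; the value ejected from row 1 is w(i).

Step i=9: Q has 9 at row 1, column 5; remove that cell from P, ejecting 9. So w(9) = 9. P is now [[1, 2, 4, 7], [3, 6], [5], [8]].
Step i=8: Q has 8 at row 4, column 1; remove 8 from row 4 of P and reverse-bump: 8 enters row 3 and ejects 5; 5 enters row 2 and ejects 3; 3 enters row 1 and ejects 2. So w(8) = 2. P is now [[1, 3, 4, 7], [5, 6], [8]].
Step i=7: Q has 7 at row 1, column 4; remove that cell from P, ejecting 7. So w(7) = 7. P is now [[1, 3, 4], [5, 6], [8]].
Step i=6: Q has 6 at row 3, column 1; remove 8 from row 3 of P and reverse-bump: 8 enters row 2 and ejects 6; 6 enters row 1 and ejects 4. So w(6) = 4. P is now [[1, 3, 6], [5, 8]].
Step i=5: Q has 5 at row 1, column 3; remove that cell from P, ejecting 6. So w(5) = 6. P is now [[1, 3], [5, 8]].
Step i=4: Q has 4 at row 2, column 2; remove 8 from row 2 of P and reverse-bump: 8 enters row 1 and ejects 3. So w(4) = 3. P is now [[1, 8], [5]].
Step i=3: Q has 3 at row 1, column 2; remove that cell from P, ejecting 8. So w(3) = 8. P is now [[1], [5]].
Step i=2: Q has 2 at row 2, column 1; remove 5 from row 2 of P and reverse-bump: 5 enters row 1 and ejects 1. So w(2) = 1. P is now [[5]].
Step i=1: Q has 1 at row 1, column 1; remove that cell from P, ejecting 5. So w(1) = 5. P is now [].

So w = 5 1 8 3 6 4 7 2 9.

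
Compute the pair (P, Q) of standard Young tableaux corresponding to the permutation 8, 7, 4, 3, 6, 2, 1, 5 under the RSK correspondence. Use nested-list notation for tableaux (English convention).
P = [[1, 5], [2, 6], [3], [4], [7], [8]], Q = [[1, 5], [2, 8], [3], [4], [6], [7]]

Insert each entry of the permutation into P by Schensted row insertion, recording in Q the position of each new cell.

Insert 8: appended to row 1. P = [[8]].
Insert 7: 7 bumps 8 from row 1; 8 starts row 2. P = [[7], [8]].
Insert 4: 4 bumps 7 from row 1; 7 bumps 8 from row 2; 8 starts row 3. P = [[4], [7], [8]].
Insert 3: 3 bumps 4 from row 1; 4 bumps 7 from row 2; 7 bumps 8 from row 3; 8 starts row 4. P = [[3], [4], [7], [8]].
Insert 6: appended to row 1. P = [[3, 6], [4], [7], [8]].
Insert 2: 2 bumps 3 from row 1; 3 bumps 4 from row 2; 4 bumps 7 from row 3; 7 bumps 8 from row 4; 8 starts row 5. P = [[2, 6], [3], [4], [7], [8]].
Insert 1: 1 bumps 2 from row 1; 2 bumps 3 from row 2; 3 bumps 4 from row 3; 4 bumps 7 from row 4; 7 bumps 8 from row 5; 8 starts row 6. P = [[1, 6], [2], [3], [4], [7], [8]].
Insert 5: 5 bumps 6 from row 1; 6 appends to row 2. P = [[1, 5], [2, 6], [3], [4], [7], [8]].

So P = [[1, 5], [2, 6], [3], [4], [7], [8]], Q = [[1, 5], [2, 8], [3], [4], [6], [7]].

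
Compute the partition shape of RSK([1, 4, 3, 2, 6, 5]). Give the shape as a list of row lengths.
Row-insert each entry into an empty tableau.

After inserting 1: P = [[1]].
After inserting 4: P = [[1, 4]].
After inserting 3: P = [[1, 3], [4]].
After inserting 2: P = [[1, 2], [3], [4]].
After inserting 6: P = [[1, 2, 6], [3], [4]].
After inserting 5: P = [[1, 2, 5], [3, 6], [4]].

The final insertion tableau P = [[1, 2, 5], [3, 6], [4]] has shape [3, 2, 1].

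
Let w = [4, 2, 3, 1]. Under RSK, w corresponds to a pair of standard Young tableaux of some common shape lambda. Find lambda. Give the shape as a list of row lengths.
Row-insert each entry into an empty tableau.

After inserting 4: P = [[4]].
After inserting 2: P = [[2], [4]].
After inserting 3: P = [[2, 3], [4]].
After inserting 1: P = [[1, 3], [2], [4]].

The final insertion tableau P = [[1, 3], [2], [4]] has shape [2, 1, 1].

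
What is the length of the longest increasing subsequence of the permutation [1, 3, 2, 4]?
3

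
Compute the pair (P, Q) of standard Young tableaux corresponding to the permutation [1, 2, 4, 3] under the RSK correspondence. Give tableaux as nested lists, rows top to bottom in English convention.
P = [[1, 2, 3], [4]], Q = [[1, 2, 3], [4]]

Insert each entry of the permutation into P by Schensted row insertion, recording in Q the position of each new cell.

Insert 1: appended to row 1. P = [[1]].
Insert 2: appended to row 1. P = [[1, 2]].
Insert 4: appended to row 1. P = [[1, 2, 4]].
Insert 3: 3 bumps 4 from row 1; 4 starts row 2. P = [[1, 2, 3], [4]].

So P = [[1, 2, 3], [4]], Q = [[1, 2, 3], [4]].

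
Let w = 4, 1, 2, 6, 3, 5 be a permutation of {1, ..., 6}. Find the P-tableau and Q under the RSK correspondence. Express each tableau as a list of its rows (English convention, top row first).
P = [[1, 2, 3, 5], [4, 6]], Q = [[1, 3, 4, 6], [2, 5]]

Insert each entry of the permutation into P by Schensted row insertion, recording in Q the position of each new cell.

Insert 4: appended to row 1. P = [[4]].
Insert 1: 1 bumps 4 from row 1; 4 starts row 2. P = [[1], [4]].
Insert 2: appended to row 1. P = [[1, 2], [4]].
Insert 6: appended to row 1. P = [[1, 2, 6], [4]].
Insert 3: 3 bumps 6 from row 1; 6 appends to row 2. P = [[1, 2, 3], [4, 6]].
Insert 5: appended to row 1. P = [[1, 2, 3, 5], [4, 6]].

So P = [[1, 2, 3, 5], [4, 6]], Q = [[1, 3, 4, 6], [2, 5]].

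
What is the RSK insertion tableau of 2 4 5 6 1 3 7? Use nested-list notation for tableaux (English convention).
Insert 2: appended to row 1. P = [[2]].
Insert 4: appended to row 1. P = [[2, 4]].
Insert 5: appended to row 1. P = [[2, 4, 5]].
Insert 6: appended to row 1. P = [[2, 4, 5, 6]].
Insert 1: 1 bumps 2 from row 1; 2 starts row 2. P = [[1, 4, 5, 6], [2]].
Insert 3: 3 bumps 4 from row 1; 4 appends to row 2. P = [[1, 3, 5, 6], [2, 4]].
Insert 7: appended to row 1. P = [[1, 3, 5, 6, 7], [2, 4]].

So P = [[1, 3, 5, 6, 7], [2, 4]].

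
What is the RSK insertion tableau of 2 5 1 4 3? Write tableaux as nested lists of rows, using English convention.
P = [[1, 3], [2, 4], [5]]

After inserting 2: P = [[2]].
After inserting 5: P = [[2, 5]].
After inserting 1: P = [[1, 5], [2]].
After inserting 4: P = [[1, 4], [2, 5]].
After inserting 3: P = [[1, 3], [2, 4], [5]].

So P = [[1, 3], [2, 4], [5]].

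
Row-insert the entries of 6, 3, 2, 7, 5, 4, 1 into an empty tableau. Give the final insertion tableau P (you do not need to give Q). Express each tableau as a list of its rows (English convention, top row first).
P = [[1, 4], [2, 5], [3, 7], [6]]

Insert 6: appended to row 1. P = [[6]].
Insert 3: 3 bumps 6 from row 1; 6 starts row 2. P = [[3], [6]].
Insert 2: 2 bumps 3 from row 1; 3 bumps 6 from row 2; 6 starts row 3. P = [[2], [3], [6]].
Insert 7: appended to row 1. P = [[2, 7], [3], [6]].
Insert 5: 5 bumps 7 from row 1; 7 appends to row 2. P = [[2, 5], [3, 7], [6]].
Insert 4: 4 bumps 5 from row 1; 5 bumps 7 from row 2; 7 appends to row 3. P = [[2, 4], [3, 5], [6, 7]].
Insert 1: 1 bumps 2 from row 1; 2 bumps 3 from row 2; 3 bumps 6 from row 3; 6 starts row 4. P = [[1, 4], [2, 5], [3, 7], [6]].

So P = [[1, 4], [2, 5], [3, 7], [6]].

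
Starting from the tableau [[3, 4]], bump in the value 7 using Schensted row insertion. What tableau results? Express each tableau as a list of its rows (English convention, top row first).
7 is larger than every entry of row 1, so it is appended to row 1. The new tableau is [[3, 4, 7]].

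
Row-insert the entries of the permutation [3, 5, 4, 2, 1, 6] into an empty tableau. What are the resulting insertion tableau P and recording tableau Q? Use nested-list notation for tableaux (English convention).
P = [[1, 4, 6], [2], [3], [5]], Q = [[1, 2, 6], [3], [4], [5]]

Insert each entry of the permutation into P by Schensted row insertion, recording in Q the position of each new cell.

Insert 3: appended to row 1. P = [[3]], Q = [[1]].
Insert 5: appended to row 1. P = [[3, 5]], Q = [[1, 2]].
Insert 4: 4 bumps 5 from row 1; 5 starts row 2. P = [[3, 4], [5]], Q = [[1, 2], [3]].
Insert 2: 2 bumps 3 from row 1; 3 bumps 5 from row 2; 5 starts row 3. P = [[2, 4], [3], [5]], Q = [[1, 2], [3], [4]].
Insert 1: 1 bumps 2 from row 1; 2 bumps 3 from row 2; 3 bumps 5 from row 3; 5 starts row 4. P = [[1, 4], [2], [3], [5]], Q = [[1, 2], [3], [4], [5]].
Insert 6: appended to row 1. P = [[1, 4, 6], [2], [3], [5]], Q = [[1, 2, 6], [3], [4], [5]].

So P = [[1, 4, 6], [2], [3], [5]], Q = [[1, 2, 6], [3], [4], [5]].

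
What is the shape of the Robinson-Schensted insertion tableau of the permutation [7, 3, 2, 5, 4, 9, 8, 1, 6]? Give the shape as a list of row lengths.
[3, 3, 2, 1]

Row-insert each entry into an empty tableau.

After inserting 7: P = [[7]].
After inserting 3: P = [[3], [7]].
After inserting 2: P = [[2], [3], [7]].
After inserting 5: P = [[2, 5], [3], [7]].
After inserting 4: P = [[2, 4], [3, 5], [7]].
After inserting 9: P = [[2, 4, 9], [3, 5], [7]].
After inserting 8: P = [[2, 4, 8], [3, 5, 9], [7]].
After inserting 1: P = [[1, 4, 8], [2, 5, 9], [3], [7]].
After inserting 6: P = [[1, 4, 6], [2, 5, 8], [3, 9], [7]].

The final insertion tableau P = [[1, 4, 6], [2, 5, 8], [3, 9], [7]] has shape [3, 3, 2, 1].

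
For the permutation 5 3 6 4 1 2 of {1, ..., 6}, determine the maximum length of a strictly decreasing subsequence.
3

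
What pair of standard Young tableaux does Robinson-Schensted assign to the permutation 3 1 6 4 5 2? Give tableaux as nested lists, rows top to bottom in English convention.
Insert each entry of the permutation into P by Schensted row insertion, recording in Q the position of each new cell.

Insert 3: appended to row 1. P = [[3]].
Insert 1: 1 bumps 3 from row 1; 3 starts row 2. P = [[1], [3]].
Insert 6: appended to row 1. P = [[1, 6], [3]].
Insert 4: 4 bumps 6 from row 1; 6 appends to row 2. P = [[1, 4], [3, 6]].
Insert 5: appended to row 1. P = [[1, 4, 5], [3, 6]].
Insert 2: 2 bumps 4 from row 1; 4 bumps 6 from row 2; 6 starts row 3. P = [[1, 2, 5], [3, 4], [6]].

So P = [[1, 2, 5], [3, 4], [6]], Q = [[1, 3, 5], [2, 4], [6]].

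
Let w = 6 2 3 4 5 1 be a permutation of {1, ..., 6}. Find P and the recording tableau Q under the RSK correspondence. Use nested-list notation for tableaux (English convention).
P = [[1, 3, 4, 5], [2], [6]], Q = [[1, 3, 4, 5], [2], [6]]

Insert each entry of the permutation into P by Schensted row insertion, recording in Q the position of each new cell.

Insert 6: appended to row 1. P = [[6]], Q = [[1]].
Insert 2: 2 bumps 6 from row 1; 6 starts row 2. P = [[2], [6]], Q = [[1], [2]].
Insert 3: appended to row 1. P = [[2, 3], [6]], Q = [[1, 3], [2]].
Insert 4: appended to row 1. P = [[2, 3, 4], [6]], Q = [[1, 3, 4], [2]].
Insert 5: appended to row 1. P = [[2, 3, 4, 5], [6]], Q = [[1, 3, 4, 5], [2]].
Insert 1: 1 bumps 2 from row 1; 2 bumps 6 from row 2; 6 starts row 3. P = [[1, 3, 4, 5], [2], [6]], Q = [[1, 3, 4, 5], [2], [6]].

So P = [[1, 3, 4, 5], [2], [6]], Q = [[1, 3, 4, 5], [2], [6]].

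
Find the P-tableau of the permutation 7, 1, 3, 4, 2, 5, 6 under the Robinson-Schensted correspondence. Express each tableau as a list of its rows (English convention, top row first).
P = [[1, 2, 4, 5, 6], [3], [7]]

Insert 7: appended to row 1. P = [[7]].
Insert 1: 1 bumps 7 from row 1; 7 starts row 2. P = [[1], [7]].
Insert 3: appended to row 1. P = [[1, 3], [7]].
Insert 4: appended to row 1. P = [[1, 3, 4], [7]].
Insert 2: 2 bumps 3 from row 1; 3 bumps 7 from row 2; 7 starts row 3. P = [[1, 2, 4], [3], [7]].
Insert 5: appended to row 1. P = [[1, 2, 4, 5], [3], [7]].
Insert 6: appended to row 1. P = [[1, 2, 4, 5, 6], [3], [7]].

So P = [[1, 2, 4, 5, 6], [3], [7]].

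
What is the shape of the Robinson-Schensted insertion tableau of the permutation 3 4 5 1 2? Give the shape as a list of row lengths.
Row-insert each entry into an empty tableau.

After inserting 3: P = [[3]].
After inserting 4: P = [[3, 4]].
After inserting 5: P = [[3, 4, 5]].
After inserting 1: P = [[1, 4, 5], [3]].
After inserting 2: P = [[1, 2, 5], [3, 4]].

The final insertion tableau P = [[1, 2, 5], [3, 4]] has shape [3, 2].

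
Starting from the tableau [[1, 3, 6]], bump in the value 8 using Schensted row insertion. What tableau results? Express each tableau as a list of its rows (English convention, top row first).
8 is larger than every entry of row 1, so it is appended to row 1. The new tableau is [[1, 3, 6, 8]].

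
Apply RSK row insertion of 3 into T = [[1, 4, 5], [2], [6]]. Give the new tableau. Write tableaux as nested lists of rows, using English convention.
[[1, 3, 5], [2, 4], [6]]

In row 1, 3 replaces 4 (the leftmost entry greater than 3); 4 is bumped to row 2. 4 is appended to row 2. The new tableau is [[1, 3, 5], [2, 4], [6]].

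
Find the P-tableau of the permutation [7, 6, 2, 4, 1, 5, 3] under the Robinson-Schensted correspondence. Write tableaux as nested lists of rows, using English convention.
After inserting 7: P = [[7]].
After inserting 6: P = [[6], [7]].
After inserting 2: P = [[2], [6], [7]].
After inserting 4: P = [[2, 4], [6], [7]].
After inserting 1: P = [[1, 4], [2], [6], [7]].
After inserting 5: P = [[1, 4, 5], [2], [6], [7]].
After inserting 3: P = [[1, 3, 5], [2, 4], [6], [7]].

So P = [[1, 3, 5], [2, 4], [6], [7]].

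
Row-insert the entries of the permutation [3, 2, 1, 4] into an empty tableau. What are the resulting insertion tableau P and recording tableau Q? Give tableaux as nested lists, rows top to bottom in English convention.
Insert each entry of the permutation into P by Schensted row insertion, recording in Q the position of each new cell.

Insert 3: appended to row 1. P = [[3]], Q = [[1]].
Insert 2: 2 bumps 3 from row 1; 3 starts row 2. P = [[2], [3]], Q = [[1], [2]].
Insert 1: 1 bumps 2 from row 1; 2 bumps 3 from row 2; 3 starts row 3. P = [[1], [2], [3]], Q = [[1], [2], [3]].
Insert 4: appended to row 1. P = [[1, 4], [2], [3]], Q = [[1, 4], [2], [3]].

So P = [[1, 4], [2], [3]], Q = [[1, 4], [2], [3]].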